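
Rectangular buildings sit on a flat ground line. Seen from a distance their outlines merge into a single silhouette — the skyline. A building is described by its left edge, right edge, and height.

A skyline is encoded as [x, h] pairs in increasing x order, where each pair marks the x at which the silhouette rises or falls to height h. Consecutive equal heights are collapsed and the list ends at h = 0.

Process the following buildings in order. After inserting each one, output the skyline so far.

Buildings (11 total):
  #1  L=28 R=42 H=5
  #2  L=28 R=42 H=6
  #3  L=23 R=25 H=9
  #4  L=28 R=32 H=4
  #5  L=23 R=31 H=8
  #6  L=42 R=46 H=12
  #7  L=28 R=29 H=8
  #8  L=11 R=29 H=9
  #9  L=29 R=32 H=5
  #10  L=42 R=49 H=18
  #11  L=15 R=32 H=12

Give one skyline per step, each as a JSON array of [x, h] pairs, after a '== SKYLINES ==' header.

== SKYLINES ==
[[28,5],[42,0]]
[[28,6],[42,0]]
[[23,9],[25,0],[28,6],[42,0]]
[[23,9],[25,0],[28,6],[42,0]]
[[23,9],[25,8],[31,6],[42,0]]
[[23,9],[25,8],[31,6],[42,12],[46,0]]
[[23,9],[25,8],[31,6],[42,12],[46,0]]
[[11,9],[29,8],[31,6],[42,12],[46,0]]
[[11,9],[29,8],[31,6],[42,12],[46,0]]
[[11,9],[29,8],[31,6],[42,18],[49,0]]
[[11,9],[15,12],[32,6],[42,18],[49,0]]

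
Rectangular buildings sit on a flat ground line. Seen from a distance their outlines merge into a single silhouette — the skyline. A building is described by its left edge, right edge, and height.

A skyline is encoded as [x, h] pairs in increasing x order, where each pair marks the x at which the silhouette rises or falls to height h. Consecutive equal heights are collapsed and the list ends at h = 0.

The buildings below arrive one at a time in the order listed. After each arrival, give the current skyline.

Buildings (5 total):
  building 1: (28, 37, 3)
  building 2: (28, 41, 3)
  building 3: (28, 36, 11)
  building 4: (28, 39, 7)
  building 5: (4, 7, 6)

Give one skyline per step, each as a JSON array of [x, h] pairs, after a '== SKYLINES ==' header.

== SKYLINES ==
[[28,3],[37,0]]
[[28,3],[41,0]]
[[28,11],[36,3],[41,0]]
[[28,11],[36,7],[39,3],[41,0]]
[[4,6],[7,0],[28,11],[36,7],[39,3],[41,0]]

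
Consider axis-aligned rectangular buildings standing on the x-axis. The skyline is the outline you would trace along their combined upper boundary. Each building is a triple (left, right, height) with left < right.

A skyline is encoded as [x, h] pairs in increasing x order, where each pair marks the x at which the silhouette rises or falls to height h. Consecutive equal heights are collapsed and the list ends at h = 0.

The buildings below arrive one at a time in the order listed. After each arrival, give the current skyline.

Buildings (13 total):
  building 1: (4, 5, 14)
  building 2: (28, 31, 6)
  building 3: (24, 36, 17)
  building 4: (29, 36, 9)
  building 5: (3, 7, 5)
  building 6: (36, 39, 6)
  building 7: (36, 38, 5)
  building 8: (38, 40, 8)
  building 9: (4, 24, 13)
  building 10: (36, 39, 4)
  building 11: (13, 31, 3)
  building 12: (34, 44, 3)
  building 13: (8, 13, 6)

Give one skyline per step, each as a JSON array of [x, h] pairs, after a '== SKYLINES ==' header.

== SKYLINES ==
[[4,14],[5,0]]
[[4,14],[5,0],[28,6],[31,0]]
[[4,14],[5,0],[24,17],[36,0]]
[[4,14],[5,0],[24,17],[36,0]]
[[3,5],[4,14],[5,5],[7,0],[24,17],[36,0]]
[[3,5],[4,14],[5,5],[7,0],[24,17],[36,6],[39,0]]
[[3,5],[4,14],[5,5],[7,0],[24,17],[36,6],[39,0]]
[[3,5],[4,14],[5,5],[7,0],[24,17],[36,6],[38,8],[40,0]]
[[3,5],[4,14],[5,13],[24,17],[36,6],[38,8],[40,0]]
[[3,5],[4,14],[5,13],[24,17],[36,6],[38,8],[40,0]]
[[3,5],[4,14],[5,13],[24,17],[36,6],[38,8],[40,0]]
[[3,5],[4,14],[5,13],[24,17],[36,6],[38,8],[40,3],[44,0]]
[[3,5],[4,14],[5,13],[24,17],[36,6],[38,8],[40,3],[44,0]]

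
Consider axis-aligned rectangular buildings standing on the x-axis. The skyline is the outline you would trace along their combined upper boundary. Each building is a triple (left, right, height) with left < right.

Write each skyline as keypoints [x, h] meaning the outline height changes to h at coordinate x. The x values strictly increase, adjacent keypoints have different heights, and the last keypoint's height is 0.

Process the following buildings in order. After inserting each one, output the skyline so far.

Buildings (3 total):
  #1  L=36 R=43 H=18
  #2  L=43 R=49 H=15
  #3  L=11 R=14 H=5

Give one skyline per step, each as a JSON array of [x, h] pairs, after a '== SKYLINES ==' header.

== SKYLINES ==
[[36,18],[43,0]]
[[36,18],[43,15],[49,0]]
[[11,5],[14,0],[36,18],[43,15],[49,0]]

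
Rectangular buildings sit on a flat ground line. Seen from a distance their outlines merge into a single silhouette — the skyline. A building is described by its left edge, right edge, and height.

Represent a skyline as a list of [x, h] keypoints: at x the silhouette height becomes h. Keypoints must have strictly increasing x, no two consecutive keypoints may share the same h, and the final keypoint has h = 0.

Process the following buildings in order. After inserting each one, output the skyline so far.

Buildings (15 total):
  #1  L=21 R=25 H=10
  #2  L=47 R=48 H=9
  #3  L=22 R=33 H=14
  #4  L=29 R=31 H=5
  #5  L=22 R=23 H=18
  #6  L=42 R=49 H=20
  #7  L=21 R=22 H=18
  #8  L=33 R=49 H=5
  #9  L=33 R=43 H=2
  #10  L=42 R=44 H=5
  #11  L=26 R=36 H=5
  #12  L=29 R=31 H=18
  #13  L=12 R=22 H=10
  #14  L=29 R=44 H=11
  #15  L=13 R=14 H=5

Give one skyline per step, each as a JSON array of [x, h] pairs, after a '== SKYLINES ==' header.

== SKYLINES ==
[[21,10],[25,0]]
[[21,10],[25,0],[47,9],[48,0]]
[[21,10],[22,14],[33,0],[47,9],[48,0]]
[[21,10],[22,14],[33,0],[47,9],[48,0]]
[[21,10],[22,18],[23,14],[33,0],[47,9],[48,0]]
[[21,10],[22,18],[23,14],[33,0],[42,20],[49,0]]
[[21,18],[23,14],[33,0],[42,20],[49,0]]
[[21,18],[23,14],[33,5],[42,20],[49,0]]
[[21,18],[23,14],[33,5],[42,20],[49,0]]
[[21,18],[23,14],[33,5],[42,20],[49,0]]
[[21,18],[23,14],[33,5],[42,20],[49,0]]
[[21,18],[23,14],[29,18],[31,14],[33,5],[42,20],[49,0]]
[[12,10],[21,18],[23,14],[29,18],[31,14],[33,5],[42,20],[49,0]]
[[12,10],[21,18],[23,14],[29,18],[31,14],[33,11],[42,20],[49,0]]
[[12,10],[21,18],[23,14],[29,18],[31,14],[33,11],[42,20],[49,0]]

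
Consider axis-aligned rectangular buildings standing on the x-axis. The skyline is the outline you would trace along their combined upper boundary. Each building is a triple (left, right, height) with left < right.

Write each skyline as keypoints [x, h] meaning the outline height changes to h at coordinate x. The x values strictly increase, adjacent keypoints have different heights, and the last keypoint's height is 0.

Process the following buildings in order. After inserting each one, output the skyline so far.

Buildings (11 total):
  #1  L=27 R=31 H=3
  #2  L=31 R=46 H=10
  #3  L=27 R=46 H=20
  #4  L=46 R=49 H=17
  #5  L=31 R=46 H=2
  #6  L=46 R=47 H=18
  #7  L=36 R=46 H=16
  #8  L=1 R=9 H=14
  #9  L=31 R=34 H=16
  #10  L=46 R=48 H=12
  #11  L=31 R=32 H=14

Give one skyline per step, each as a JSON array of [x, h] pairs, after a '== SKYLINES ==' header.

== SKYLINES ==
[[27,3],[31,0]]
[[27,3],[31,10],[46,0]]
[[27,20],[46,0]]
[[27,20],[46,17],[49,0]]
[[27,20],[46,17],[49,0]]
[[27,20],[46,18],[47,17],[49,0]]
[[27,20],[46,18],[47,17],[49,0]]
[[1,14],[9,0],[27,20],[46,18],[47,17],[49,0]]
[[1,14],[9,0],[27,20],[46,18],[47,17],[49,0]]
[[1,14],[9,0],[27,20],[46,18],[47,17],[49,0]]
[[1,14],[9,0],[27,20],[46,18],[47,17],[49,0]]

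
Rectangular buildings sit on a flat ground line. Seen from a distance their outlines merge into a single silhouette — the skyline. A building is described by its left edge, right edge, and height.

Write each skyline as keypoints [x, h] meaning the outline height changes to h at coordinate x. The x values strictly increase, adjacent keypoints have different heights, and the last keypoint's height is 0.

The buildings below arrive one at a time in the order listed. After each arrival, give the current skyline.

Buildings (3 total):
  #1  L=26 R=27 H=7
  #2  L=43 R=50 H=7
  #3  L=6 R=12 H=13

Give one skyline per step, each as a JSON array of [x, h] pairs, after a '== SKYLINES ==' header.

== SKYLINES ==
[[26,7],[27,0]]
[[26,7],[27,0],[43,7],[50,0]]
[[6,13],[12,0],[26,7],[27,0],[43,7],[50,0]]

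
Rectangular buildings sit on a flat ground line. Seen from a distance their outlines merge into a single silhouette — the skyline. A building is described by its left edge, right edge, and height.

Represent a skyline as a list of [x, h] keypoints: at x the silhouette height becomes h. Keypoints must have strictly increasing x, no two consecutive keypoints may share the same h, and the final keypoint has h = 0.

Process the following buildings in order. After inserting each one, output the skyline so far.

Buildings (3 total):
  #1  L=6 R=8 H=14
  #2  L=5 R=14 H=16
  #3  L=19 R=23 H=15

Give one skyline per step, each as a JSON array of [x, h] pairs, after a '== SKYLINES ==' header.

== SKYLINES ==
[[6,14],[8,0]]
[[5,16],[14,0]]
[[5,16],[14,0],[19,15],[23,0]]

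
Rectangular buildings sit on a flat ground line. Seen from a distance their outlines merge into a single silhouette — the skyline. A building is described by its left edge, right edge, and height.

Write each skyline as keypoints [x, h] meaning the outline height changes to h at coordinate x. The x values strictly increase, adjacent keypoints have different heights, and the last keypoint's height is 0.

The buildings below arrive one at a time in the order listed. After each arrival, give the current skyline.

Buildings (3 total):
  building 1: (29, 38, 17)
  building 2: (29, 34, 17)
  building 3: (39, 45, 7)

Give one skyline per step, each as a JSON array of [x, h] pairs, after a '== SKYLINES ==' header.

== SKYLINES ==
[[29,17],[38,0]]
[[29,17],[38,0]]
[[29,17],[38,0],[39,7],[45,0]]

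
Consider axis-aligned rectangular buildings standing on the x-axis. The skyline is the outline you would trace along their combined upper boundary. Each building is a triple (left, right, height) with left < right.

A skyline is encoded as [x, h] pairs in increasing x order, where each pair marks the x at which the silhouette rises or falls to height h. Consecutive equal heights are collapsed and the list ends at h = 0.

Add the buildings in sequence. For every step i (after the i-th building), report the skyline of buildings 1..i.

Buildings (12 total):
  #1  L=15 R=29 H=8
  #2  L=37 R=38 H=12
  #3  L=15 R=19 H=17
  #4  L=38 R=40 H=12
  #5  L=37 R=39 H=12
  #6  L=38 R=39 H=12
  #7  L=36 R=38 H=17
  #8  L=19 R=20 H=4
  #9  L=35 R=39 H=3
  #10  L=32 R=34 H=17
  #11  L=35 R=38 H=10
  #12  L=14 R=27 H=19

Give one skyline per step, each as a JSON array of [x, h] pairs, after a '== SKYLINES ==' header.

== SKYLINES ==
[[15,8],[29,0]]
[[15,8],[29,0],[37,12],[38,0]]
[[15,17],[19,8],[29,0],[37,12],[38,0]]
[[15,17],[19,8],[29,0],[37,12],[40,0]]
[[15,17],[19,8],[29,0],[37,12],[40,0]]
[[15,17],[19,8],[29,0],[37,12],[40,0]]
[[15,17],[19,8],[29,0],[36,17],[38,12],[40,0]]
[[15,17],[19,8],[29,0],[36,17],[38,12],[40,0]]
[[15,17],[19,8],[29,0],[35,3],[36,17],[38,12],[40,0]]
[[15,17],[19,8],[29,0],[32,17],[34,0],[35,3],[36,17],[38,12],[40,0]]
[[15,17],[19,8],[29,0],[32,17],[34,0],[35,10],[36,17],[38,12],[40,0]]
[[14,19],[27,8],[29,0],[32,17],[34,0],[35,10],[36,17],[38,12],[40,0]]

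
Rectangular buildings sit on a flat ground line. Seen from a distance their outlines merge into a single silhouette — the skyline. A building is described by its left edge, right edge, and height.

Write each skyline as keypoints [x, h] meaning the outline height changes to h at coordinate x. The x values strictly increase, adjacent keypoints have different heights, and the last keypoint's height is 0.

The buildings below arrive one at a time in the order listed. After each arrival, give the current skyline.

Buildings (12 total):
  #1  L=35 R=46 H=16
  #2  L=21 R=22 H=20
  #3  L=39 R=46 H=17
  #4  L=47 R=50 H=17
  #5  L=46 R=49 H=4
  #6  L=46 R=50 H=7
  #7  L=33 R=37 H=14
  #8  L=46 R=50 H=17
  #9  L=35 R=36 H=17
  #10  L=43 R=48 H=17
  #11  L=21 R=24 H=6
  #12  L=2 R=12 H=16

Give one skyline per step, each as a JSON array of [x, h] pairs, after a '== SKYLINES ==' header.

== SKYLINES ==
[[35,16],[46,0]]
[[21,20],[22,0],[35,16],[46,0]]
[[21,20],[22,0],[35,16],[39,17],[46,0]]
[[21,20],[22,0],[35,16],[39,17],[46,0],[47,17],[50,0]]
[[21,20],[22,0],[35,16],[39,17],[46,4],[47,17],[50,0]]
[[21,20],[22,0],[35,16],[39,17],[46,7],[47,17],[50,0]]
[[21,20],[22,0],[33,14],[35,16],[39,17],[46,7],[47,17],[50,0]]
[[21,20],[22,0],[33,14],[35,16],[39,17],[50,0]]
[[21,20],[22,0],[33,14],[35,17],[36,16],[39,17],[50,0]]
[[21,20],[22,0],[33,14],[35,17],[36,16],[39,17],[50,0]]
[[21,20],[22,6],[24,0],[33,14],[35,17],[36,16],[39,17],[50,0]]
[[2,16],[12,0],[21,20],[22,6],[24,0],[33,14],[35,17],[36,16],[39,17],[50,0]]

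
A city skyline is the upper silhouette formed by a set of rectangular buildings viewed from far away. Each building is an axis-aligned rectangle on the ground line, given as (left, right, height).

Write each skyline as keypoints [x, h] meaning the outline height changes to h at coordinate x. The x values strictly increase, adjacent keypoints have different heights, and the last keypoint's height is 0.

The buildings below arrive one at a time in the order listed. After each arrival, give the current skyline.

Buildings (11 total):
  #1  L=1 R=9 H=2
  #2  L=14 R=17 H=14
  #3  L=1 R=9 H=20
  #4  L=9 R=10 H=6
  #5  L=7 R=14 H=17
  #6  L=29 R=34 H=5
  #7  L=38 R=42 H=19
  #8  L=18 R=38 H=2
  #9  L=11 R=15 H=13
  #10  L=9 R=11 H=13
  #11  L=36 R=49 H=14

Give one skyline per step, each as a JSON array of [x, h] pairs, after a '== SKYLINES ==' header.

== SKYLINES ==
[[1,2],[9,0]]
[[1,2],[9,0],[14,14],[17,0]]
[[1,20],[9,0],[14,14],[17,0]]
[[1,20],[9,6],[10,0],[14,14],[17,0]]
[[1,20],[9,17],[14,14],[17,0]]
[[1,20],[9,17],[14,14],[17,0],[29,5],[34,0]]
[[1,20],[9,17],[14,14],[17,0],[29,5],[34,0],[38,19],[42,0]]
[[1,20],[9,17],[14,14],[17,0],[18,2],[29,5],[34,2],[38,19],[42,0]]
[[1,20],[9,17],[14,14],[17,0],[18,2],[29,5],[34,2],[38,19],[42,0]]
[[1,20],[9,17],[14,14],[17,0],[18,2],[29,5],[34,2],[38,19],[42,0]]
[[1,20],[9,17],[14,14],[17,0],[18,2],[29,5],[34,2],[36,14],[38,19],[42,14],[49,0]]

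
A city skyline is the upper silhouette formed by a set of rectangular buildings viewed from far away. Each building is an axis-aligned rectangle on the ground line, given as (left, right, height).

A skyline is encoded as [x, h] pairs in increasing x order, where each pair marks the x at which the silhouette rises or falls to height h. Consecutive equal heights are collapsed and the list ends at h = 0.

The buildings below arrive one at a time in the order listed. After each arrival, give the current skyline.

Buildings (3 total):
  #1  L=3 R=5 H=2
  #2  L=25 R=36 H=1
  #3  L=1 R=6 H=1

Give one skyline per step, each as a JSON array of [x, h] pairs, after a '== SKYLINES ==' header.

== SKYLINES ==
[[3,2],[5,0]]
[[3,2],[5,0],[25,1],[36,0]]
[[1,1],[3,2],[5,1],[6,0],[25,1],[36,0]]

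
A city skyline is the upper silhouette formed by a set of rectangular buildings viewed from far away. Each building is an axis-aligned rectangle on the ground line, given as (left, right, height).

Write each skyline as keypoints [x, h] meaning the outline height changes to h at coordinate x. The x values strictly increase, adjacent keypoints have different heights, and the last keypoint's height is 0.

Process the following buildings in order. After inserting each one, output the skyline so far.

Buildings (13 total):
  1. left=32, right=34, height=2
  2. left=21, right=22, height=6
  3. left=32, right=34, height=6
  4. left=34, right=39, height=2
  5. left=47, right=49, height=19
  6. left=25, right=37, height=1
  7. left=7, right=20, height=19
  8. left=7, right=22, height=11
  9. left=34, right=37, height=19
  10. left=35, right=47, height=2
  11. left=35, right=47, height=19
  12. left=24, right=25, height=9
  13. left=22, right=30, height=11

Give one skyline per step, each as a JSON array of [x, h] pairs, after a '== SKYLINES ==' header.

== SKYLINES ==
[[32,2],[34,0]]
[[21,6],[22,0],[32,2],[34,0]]
[[21,6],[22,0],[32,6],[34,0]]
[[21,6],[22,0],[32,6],[34,2],[39,0]]
[[21,6],[22,0],[32,6],[34,2],[39,0],[47,19],[49,0]]
[[21,6],[22,0],[25,1],[32,6],[34,2],[39,0],[47,19],[49,0]]
[[7,19],[20,0],[21,6],[22,0],[25,1],[32,6],[34,2],[39,0],[47,19],[49,0]]
[[7,19],[20,11],[22,0],[25,1],[32,6],[34,2],[39,0],[47,19],[49,0]]
[[7,19],[20,11],[22,0],[25,1],[32,6],[34,19],[37,2],[39,0],[47,19],[49,0]]
[[7,19],[20,11],[22,0],[25,1],[32,6],[34,19],[37,2],[47,19],[49,0]]
[[7,19],[20,11],[22,0],[25,1],[32,6],[34,19],[49,0]]
[[7,19],[20,11],[22,0],[24,9],[25,1],[32,6],[34,19],[49,0]]
[[7,19],[20,11],[30,1],[32,6],[34,19],[49,0]]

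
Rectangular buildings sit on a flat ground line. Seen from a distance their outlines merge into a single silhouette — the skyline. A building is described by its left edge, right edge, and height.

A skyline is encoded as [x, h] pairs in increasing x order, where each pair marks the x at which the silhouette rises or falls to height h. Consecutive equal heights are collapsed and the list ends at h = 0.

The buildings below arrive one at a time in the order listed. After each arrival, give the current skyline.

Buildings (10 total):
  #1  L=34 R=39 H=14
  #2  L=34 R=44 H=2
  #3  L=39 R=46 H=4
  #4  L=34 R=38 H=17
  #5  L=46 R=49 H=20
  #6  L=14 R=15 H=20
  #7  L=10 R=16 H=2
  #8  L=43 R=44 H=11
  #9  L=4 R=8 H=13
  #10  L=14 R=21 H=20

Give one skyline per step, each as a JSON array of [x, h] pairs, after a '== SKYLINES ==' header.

== SKYLINES ==
[[34,14],[39,0]]
[[34,14],[39,2],[44,0]]
[[34,14],[39,4],[46,0]]
[[34,17],[38,14],[39,4],[46,0]]
[[34,17],[38,14],[39,4],[46,20],[49,0]]
[[14,20],[15,0],[34,17],[38,14],[39,4],[46,20],[49,0]]
[[10,2],[14,20],[15,2],[16,0],[34,17],[38,14],[39,4],[46,20],[49,0]]
[[10,2],[14,20],[15,2],[16,0],[34,17],[38,14],[39,4],[43,11],[44,4],[46,20],[49,0]]
[[4,13],[8,0],[10,2],[14,20],[15,2],[16,0],[34,17],[38,14],[39,4],[43,11],[44,4],[46,20],[49,0]]
[[4,13],[8,0],[10,2],[14,20],[21,0],[34,17],[38,14],[39,4],[43,11],[44,4],[46,20],[49,0]]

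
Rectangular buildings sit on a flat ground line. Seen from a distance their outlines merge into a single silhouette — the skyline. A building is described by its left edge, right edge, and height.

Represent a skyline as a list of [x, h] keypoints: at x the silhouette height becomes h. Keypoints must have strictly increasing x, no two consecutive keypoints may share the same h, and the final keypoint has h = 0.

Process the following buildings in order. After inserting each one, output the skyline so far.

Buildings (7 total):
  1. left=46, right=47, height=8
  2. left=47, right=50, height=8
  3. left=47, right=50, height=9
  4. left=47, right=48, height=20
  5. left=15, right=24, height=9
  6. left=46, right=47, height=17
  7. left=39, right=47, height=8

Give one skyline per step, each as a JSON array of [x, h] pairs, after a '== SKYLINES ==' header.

== SKYLINES ==
[[46,8],[47,0]]
[[46,8],[50,0]]
[[46,8],[47,9],[50,0]]
[[46,8],[47,20],[48,9],[50,0]]
[[15,9],[24,0],[46,8],[47,20],[48,9],[50,0]]
[[15,9],[24,0],[46,17],[47,20],[48,9],[50,0]]
[[15,9],[24,0],[39,8],[46,17],[47,20],[48,9],[50,0]]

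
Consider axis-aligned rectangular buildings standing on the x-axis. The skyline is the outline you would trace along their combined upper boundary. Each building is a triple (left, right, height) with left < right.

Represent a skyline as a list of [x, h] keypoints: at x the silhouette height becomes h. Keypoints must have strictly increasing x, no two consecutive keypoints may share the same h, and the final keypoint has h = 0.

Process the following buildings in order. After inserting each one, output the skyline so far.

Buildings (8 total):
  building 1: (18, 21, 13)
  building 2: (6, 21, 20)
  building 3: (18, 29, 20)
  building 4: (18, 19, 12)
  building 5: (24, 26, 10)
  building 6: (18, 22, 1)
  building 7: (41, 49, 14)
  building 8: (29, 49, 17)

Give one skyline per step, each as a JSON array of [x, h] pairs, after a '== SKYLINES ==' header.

== SKYLINES ==
[[18,13],[21,0]]
[[6,20],[21,0]]
[[6,20],[29,0]]
[[6,20],[29,0]]
[[6,20],[29,0]]
[[6,20],[29,0]]
[[6,20],[29,0],[41,14],[49,0]]
[[6,20],[29,17],[49,0]]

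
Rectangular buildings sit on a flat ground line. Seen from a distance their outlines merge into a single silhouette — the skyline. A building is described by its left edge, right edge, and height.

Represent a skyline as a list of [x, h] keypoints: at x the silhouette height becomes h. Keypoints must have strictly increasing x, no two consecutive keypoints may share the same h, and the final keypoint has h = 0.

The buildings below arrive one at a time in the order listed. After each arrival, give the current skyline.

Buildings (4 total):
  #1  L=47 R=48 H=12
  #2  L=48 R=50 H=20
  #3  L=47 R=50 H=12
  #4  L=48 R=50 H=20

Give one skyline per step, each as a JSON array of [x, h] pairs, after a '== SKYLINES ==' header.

== SKYLINES ==
[[47,12],[48,0]]
[[47,12],[48,20],[50,0]]
[[47,12],[48,20],[50,0]]
[[47,12],[48,20],[50,0]]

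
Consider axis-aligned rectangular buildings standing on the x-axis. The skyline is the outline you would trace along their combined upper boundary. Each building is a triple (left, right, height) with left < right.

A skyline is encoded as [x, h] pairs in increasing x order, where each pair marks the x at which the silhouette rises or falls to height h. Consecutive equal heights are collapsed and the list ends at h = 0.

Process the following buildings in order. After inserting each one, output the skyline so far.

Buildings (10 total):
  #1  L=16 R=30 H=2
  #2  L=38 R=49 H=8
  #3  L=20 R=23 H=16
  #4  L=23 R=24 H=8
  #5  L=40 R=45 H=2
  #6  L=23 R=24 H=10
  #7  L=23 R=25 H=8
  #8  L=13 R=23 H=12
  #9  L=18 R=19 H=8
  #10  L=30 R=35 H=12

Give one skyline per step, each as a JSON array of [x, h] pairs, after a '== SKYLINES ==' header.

== SKYLINES ==
[[16,2],[30,0]]
[[16,2],[30,0],[38,8],[49,0]]
[[16,2],[20,16],[23,2],[30,0],[38,8],[49,0]]
[[16,2],[20,16],[23,8],[24,2],[30,0],[38,8],[49,0]]
[[16,2],[20,16],[23,8],[24,2],[30,0],[38,8],[49,0]]
[[16,2],[20,16],[23,10],[24,2],[30,0],[38,8],[49,0]]
[[16,2],[20,16],[23,10],[24,8],[25,2],[30,0],[38,8],[49,0]]
[[13,12],[20,16],[23,10],[24,8],[25,2],[30,0],[38,8],[49,0]]
[[13,12],[20,16],[23,10],[24,8],[25,2],[30,0],[38,8],[49,0]]
[[13,12],[20,16],[23,10],[24,8],[25,2],[30,12],[35,0],[38,8],[49,0]]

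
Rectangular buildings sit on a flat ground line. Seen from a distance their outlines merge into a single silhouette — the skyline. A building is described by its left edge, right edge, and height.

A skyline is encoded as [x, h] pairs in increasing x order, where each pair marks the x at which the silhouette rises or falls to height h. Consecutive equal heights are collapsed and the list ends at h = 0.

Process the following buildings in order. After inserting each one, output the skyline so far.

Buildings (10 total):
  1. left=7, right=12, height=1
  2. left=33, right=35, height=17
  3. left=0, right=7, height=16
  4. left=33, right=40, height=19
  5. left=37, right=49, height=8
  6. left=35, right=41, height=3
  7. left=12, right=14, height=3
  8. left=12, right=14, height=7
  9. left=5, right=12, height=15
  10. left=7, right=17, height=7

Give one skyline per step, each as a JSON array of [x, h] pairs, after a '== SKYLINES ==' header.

== SKYLINES ==
[[7,1],[12,0]]
[[7,1],[12,0],[33,17],[35,0]]
[[0,16],[7,1],[12,0],[33,17],[35,0]]
[[0,16],[7,1],[12,0],[33,19],[40,0]]
[[0,16],[7,1],[12,0],[33,19],[40,8],[49,0]]
[[0,16],[7,1],[12,0],[33,19],[40,8],[49,0]]
[[0,16],[7,1],[12,3],[14,0],[33,19],[40,8],[49,0]]
[[0,16],[7,1],[12,7],[14,0],[33,19],[40,8],[49,0]]
[[0,16],[7,15],[12,7],[14,0],[33,19],[40,8],[49,0]]
[[0,16],[7,15],[12,7],[17,0],[33,19],[40,8],[49,0]]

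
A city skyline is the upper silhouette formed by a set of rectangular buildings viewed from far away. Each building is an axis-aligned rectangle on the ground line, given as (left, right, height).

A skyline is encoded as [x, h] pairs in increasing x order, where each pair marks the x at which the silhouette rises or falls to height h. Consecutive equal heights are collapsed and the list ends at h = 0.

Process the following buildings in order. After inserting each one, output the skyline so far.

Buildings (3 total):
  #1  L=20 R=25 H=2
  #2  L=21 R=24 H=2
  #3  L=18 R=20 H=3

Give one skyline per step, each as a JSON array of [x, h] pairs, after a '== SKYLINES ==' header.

== SKYLINES ==
[[20,2],[25,0]]
[[20,2],[25,0]]
[[18,3],[20,2],[25,0]]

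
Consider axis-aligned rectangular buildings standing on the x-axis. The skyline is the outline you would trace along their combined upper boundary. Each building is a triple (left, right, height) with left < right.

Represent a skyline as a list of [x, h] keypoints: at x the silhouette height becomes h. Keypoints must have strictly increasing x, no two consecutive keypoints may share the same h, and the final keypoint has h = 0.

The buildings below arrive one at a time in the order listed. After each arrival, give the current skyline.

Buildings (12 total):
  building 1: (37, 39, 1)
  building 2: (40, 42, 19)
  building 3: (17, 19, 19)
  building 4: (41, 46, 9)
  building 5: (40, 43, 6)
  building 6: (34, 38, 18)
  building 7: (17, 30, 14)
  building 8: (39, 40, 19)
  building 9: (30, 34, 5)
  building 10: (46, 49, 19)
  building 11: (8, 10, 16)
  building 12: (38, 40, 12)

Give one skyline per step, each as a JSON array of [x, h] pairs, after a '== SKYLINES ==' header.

== SKYLINES ==
[[37,1],[39,0]]
[[37,1],[39,0],[40,19],[42,0]]
[[17,19],[19,0],[37,1],[39,0],[40,19],[42,0]]
[[17,19],[19,0],[37,1],[39,0],[40,19],[42,9],[46,0]]
[[17,19],[19,0],[37,1],[39,0],[40,19],[42,9],[46,0]]
[[17,19],[19,0],[34,18],[38,1],[39,0],[40,19],[42,9],[46,0]]
[[17,19],[19,14],[30,0],[34,18],[38,1],[39,0],[40,19],[42,9],[46,0]]
[[17,19],[19,14],[30,0],[34,18],[38,1],[39,19],[42,9],[46,0]]
[[17,19],[19,14],[30,5],[34,18],[38,1],[39,19],[42,9],[46,0]]
[[17,19],[19,14],[30,5],[34,18],[38,1],[39,19],[42,9],[46,19],[49,0]]
[[8,16],[10,0],[17,19],[19,14],[30,5],[34,18],[38,1],[39,19],[42,9],[46,19],[49,0]]
[[8,16],[10,0],[17,19],[19,14],[30,5],[34,18],[38,12],[39,19],[42,9],[46,19],[49,0]]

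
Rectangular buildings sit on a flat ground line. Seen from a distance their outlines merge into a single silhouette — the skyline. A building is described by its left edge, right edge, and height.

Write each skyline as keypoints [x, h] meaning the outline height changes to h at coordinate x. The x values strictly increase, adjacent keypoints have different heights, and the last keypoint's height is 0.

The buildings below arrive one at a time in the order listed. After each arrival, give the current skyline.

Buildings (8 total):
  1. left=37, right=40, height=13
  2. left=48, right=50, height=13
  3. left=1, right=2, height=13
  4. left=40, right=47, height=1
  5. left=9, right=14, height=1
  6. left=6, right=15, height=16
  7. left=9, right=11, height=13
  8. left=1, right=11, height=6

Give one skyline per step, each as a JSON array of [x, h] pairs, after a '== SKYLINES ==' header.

== SKYLINES ==
[[37,13],[40,0]]
[[37,13],[40,0],[48,13],[50,0]]
[[1,13],[2,0],[37,13],[40,0],[48,13],[50,0]]
[[1,13],[2,0],[37,13],[40,1],[47,0],[48,13],[50,0]]
[[1,13],[2,0],[9,1],[14,0],[37,13],[40,1],[47,0],[48,13],[50,0]]
[[1,13],[2,0],[6,16],[15,0],[37,13],[40,1],[47,0],[48,13],[50,0]]
[[1,13],[2,0],[6,16],[15,0],[37,13],[40,1],[47,0],[48,13],[50,0]]
[[1,13],[2,6],[6,16],[15,0],[37,13],[40,1],[47,0],[48,13],[50,0]]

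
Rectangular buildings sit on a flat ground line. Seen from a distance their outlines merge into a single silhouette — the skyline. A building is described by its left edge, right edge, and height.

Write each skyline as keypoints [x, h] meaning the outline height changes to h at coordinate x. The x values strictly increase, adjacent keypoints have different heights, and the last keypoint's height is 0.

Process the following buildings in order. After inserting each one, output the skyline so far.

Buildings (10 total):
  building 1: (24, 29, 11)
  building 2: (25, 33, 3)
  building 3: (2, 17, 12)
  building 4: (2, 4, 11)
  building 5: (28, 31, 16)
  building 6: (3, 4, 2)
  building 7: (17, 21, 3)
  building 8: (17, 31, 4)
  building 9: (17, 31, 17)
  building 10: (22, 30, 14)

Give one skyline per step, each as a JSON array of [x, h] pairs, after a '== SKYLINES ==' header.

== SKYLINES ==
[[24,11],[29,0]]
[[24,11],[29,3],[33,0]]
[[2,12],[17,0],[24,11],[29,3],[33,0]]
[[2,12],[17,0],[24,11],[29,3],[33,0]]
[[2,12],[17,0],[24,11],[28,16],[31,3],[33,0]]
[[2,12],[17,0],[24,11],[28,16],[31,3],[33,0]]
[[2,12],[17,3],[21,0],[24,11],[28,16],[31,3],[33,0]]
[[2,12],[17,4],[24,11],[28,16],[31,3],[33,0]]
[[2,12],[17,17],[31,3],[33,0]]
[[2,12],[17,17],[31,3],[33,0]]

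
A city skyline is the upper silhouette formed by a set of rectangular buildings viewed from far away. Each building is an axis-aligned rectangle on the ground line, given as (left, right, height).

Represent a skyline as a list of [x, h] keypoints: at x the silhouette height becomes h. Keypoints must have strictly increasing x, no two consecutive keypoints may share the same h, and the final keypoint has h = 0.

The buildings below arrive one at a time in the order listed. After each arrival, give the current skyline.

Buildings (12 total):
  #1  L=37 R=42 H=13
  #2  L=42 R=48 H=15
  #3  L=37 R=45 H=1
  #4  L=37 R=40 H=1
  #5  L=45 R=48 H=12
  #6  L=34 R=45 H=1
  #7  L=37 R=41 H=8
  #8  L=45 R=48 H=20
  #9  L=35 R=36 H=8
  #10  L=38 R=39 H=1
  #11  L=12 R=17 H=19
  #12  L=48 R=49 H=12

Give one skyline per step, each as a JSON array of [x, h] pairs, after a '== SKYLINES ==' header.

== SKYLINES ==
[[37,13],[42,0]]
[[37,13],[42,15],[48,0]]
[[37,13],[42,15],[48,0]]
[[37,13],[42,15],[48,0]]
[[37,13],[42,15],[48,0]]
[[34,1],[37,13],[42,15],[48,0]]
[[34,1],[37,13],[42,15],[48,0]]
[[34,1],[37,13],[42,15],[45,20],[48,0]]
[[34,1],[35,8],[36,1],[37,13],[42,15],[45,20],[48,0]]
[[34,1],[35,8],[36,1],[37,13],[42,15],[45,20],[48,0]]
[[12,19],[17,0],[34,1],[35,8],[36,1],[37,13],[42,15],[45,20],[48,0]]
[[12,19],[17,0],[34,1],[35,8],[36,1],[37,13],[42,15],[45,20],[48,12],[49,0]]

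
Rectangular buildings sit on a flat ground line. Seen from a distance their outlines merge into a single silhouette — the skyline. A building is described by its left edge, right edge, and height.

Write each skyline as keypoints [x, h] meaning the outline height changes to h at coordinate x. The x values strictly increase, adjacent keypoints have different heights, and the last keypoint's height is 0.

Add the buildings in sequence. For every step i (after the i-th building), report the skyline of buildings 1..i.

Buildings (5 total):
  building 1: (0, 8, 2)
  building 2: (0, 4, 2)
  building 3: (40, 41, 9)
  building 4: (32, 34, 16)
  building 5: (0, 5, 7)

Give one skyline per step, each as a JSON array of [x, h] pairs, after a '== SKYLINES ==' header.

== SKYLINES ==
[[0,2],[8,0]]
[[0,2],[8,0]]
[[0,2],[8,0],[40,9],[41,0]]
[[0,2],[8,0],[32,16],[34,0],[40,9],[41,0]]
[[0,7],[5,2],[8,0],[32,16],[34,0],[40,9],[41,0]]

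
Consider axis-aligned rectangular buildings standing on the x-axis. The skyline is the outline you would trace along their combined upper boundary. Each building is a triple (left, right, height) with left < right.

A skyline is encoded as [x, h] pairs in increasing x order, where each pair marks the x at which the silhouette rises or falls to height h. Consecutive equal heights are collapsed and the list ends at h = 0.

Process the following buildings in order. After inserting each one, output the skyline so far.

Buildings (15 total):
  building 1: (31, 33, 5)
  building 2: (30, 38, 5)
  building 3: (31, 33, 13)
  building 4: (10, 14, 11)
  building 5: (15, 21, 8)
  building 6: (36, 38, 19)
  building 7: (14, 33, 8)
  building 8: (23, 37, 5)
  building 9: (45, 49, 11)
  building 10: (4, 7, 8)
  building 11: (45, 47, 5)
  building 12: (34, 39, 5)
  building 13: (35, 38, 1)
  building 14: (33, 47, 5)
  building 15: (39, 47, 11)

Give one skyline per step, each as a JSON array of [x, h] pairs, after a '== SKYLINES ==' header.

== SKYLINES ==
[[31,5],[33,0]]
[[30,5],[38,0]]
[[30,5],[31,13],[33,5],[38,0]]
[[10,11],[14,0],[30,5],[31,13],[33,5],[38,0]]
[[10,11],[14,0],[15,8],[21,0],[30,5],[31,13],[33,5],[38,0]]
[[10,11],[14,0],[15,8],[21,0],[30,5],[31,13],[33,5],[36,19],[38,0]]
[[10,11],[14,8],[31,13],[33,5],[36,19],[38,0]]
[[10,11],[14,8],[31,13],[33,5],[36,19],[38,0]]
[[10,11],[14,8],[31,13],[33,5],[36,19],[38,0],[45,11],[49,0]]
[[4,8],[7,0],[10,11],[14,8],[31,13],[33,5],[36,19],[38,0],[45,11],[49,0]]
[[4,8],[7,0],[10,11],[14,8],[31,13],[33,5],[36,19],[38,0],[45,11],[49,0]]
[[4,8],[7,0],[10,11],[14,8],[31,13],[33,5],[36,19],[38,5],[39,0],[45,11],[49,0]]
[[4,8],[7,0],[10,11],[14,8],[31,13],[33,5],[36,19],[38,5],[39,0],[45,11],[49,0]]
[[4,8],[7,0],[10,11],[14,8],[31,13],[33,5],[36,19],[38,5],[45,11],[49,0]]
[[4,8],[7,0],[10,11],[14,8],[31,13],[33,5],[36,19],[38,5],[39,11],[49,0]]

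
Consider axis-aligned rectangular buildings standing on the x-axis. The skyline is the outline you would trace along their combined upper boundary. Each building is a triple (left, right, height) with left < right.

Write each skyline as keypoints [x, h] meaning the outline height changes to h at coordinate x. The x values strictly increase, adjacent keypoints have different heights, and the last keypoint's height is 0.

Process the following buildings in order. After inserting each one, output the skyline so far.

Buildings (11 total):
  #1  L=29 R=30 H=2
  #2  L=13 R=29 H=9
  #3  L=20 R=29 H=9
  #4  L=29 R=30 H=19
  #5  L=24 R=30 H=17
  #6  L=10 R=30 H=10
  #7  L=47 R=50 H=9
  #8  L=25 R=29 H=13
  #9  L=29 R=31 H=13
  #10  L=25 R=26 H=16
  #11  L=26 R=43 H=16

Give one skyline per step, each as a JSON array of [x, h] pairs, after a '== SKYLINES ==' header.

== SKYLINES ==
[[29,2],[30,0]]
[[13,9],[29,2],[30,0]]
[[13,9],[29,2],[30,0]]
[[13,9],[29,19],[30,0]]
[[13,9],[24,17],[29,19],[30,0]]
[[10,10],[24,17],[29,19],[30,0]]
[[10,10],[24,17],[29,19],[30,0],[47,9],[50,0]]
[[10,10],[24,17],[29,19],[30,0],[47,9],[50,0]]
[[10,10],[24,17],[29,19],[30,13],[31,0],[47,9],[50,0]]
[[10,10],[24,17],[29,19],[30,13],[31,0],[47,9],[50,0]]
[[10,10],[24,17],[29,19],[30,16],[43,0],[47,9],[50,0]]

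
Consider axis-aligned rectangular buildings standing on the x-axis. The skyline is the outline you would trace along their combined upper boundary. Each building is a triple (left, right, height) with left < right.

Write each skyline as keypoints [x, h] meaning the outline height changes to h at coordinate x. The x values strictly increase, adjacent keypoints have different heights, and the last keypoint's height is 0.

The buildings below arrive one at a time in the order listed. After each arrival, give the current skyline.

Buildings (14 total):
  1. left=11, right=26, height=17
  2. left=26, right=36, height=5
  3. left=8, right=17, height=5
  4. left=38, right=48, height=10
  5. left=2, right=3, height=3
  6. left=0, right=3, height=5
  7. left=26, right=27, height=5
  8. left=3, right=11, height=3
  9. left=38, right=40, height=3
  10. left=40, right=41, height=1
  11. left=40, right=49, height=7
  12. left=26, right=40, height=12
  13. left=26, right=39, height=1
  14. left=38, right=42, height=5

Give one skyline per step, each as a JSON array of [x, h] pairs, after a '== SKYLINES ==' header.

== SKYLINES ==
[[11,17],[26,0]]
[[11,17],[26,5],[36,0]]
[[8,5],[11,17],[26,5],[36,0]]
[[8,5],[11,17],[26,5],[36,0],[38,10],[48,0]]
[[2,3],[3,0],[8,5],[11,17],[26,5],[36,0],[38,10],[48,0]]
[[0,5],[3,0],[8,5],[11,17],[26,5],[36,0],[38,10],[48,0]]
[[0,5],[3,0],[8,5],[11,17],[26,5],[36,0],[38,10],[48,0]]
[[0,5],[3,3],[8,5],[11,17],[26,5],[36,0],[38,10],[48,0]]
[[0,5],[3,3],[8,5],[11,17],[26,5],[36,0],[38,10],[48,0]]
[[0,5],[3,3],[8,5],[11,17],[26,5],[36,0],[38,10],[48,0]]
[[0,5],[3,3],[8,5],[11,17],[26,5],[36,0],[38,10],[48,7],[49,0]]
[[0,5],[3,3],[8,5],[11,17],[26,12],[40,10],[48,7],[49,0]]
[[0,5],[3,3],[8,5],[11,17],[26,12],[40,10],[48,7],[49,0]]
[[0,5],[3,3],[8,5],[11,17],[26,12],[40,10],[48,7],[49,0]]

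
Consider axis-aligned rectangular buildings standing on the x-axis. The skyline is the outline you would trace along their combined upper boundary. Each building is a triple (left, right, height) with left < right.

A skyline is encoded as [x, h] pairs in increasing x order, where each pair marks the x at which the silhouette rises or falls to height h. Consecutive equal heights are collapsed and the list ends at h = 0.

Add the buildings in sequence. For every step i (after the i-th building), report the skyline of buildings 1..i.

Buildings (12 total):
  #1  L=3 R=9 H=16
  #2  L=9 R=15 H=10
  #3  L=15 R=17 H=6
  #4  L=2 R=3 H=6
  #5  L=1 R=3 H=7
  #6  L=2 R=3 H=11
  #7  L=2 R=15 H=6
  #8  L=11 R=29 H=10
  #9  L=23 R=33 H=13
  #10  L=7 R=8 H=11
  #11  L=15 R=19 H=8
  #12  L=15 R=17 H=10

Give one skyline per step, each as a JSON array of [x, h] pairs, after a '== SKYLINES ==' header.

== SKYLINES ==
[[3,16],[9,0]]
[[3,16],[9,10],[15,0]]
[[3,16],[9,10],[15,6],[17,0]]
[[2,6],[3,16],[9,10],[15,6],[17,0]]
[[1,7],[3,16],[9,10],[15,6],[17,0]]
[[1,7],[2,11],[3,16],[9,10],[15,6],[17,0]]
[[1,7],[2,11],[3,16],[9,10],[15,6],[17,0]]
[[1,7],[2,11],[3,16],[9,10],[29,0]]
[[1,7],[2,11],[3,16],[9,10],[23,13],[33,0]]
[[1,7],[2,11],[3,16],[9,10],[23,13],[33,0]]
[[1,7],[2,11],[3,16],[9,10],[23,13],[33,0]]
[[1,7],[2,11],[3,16],[9,10],[23,13],[33,0]]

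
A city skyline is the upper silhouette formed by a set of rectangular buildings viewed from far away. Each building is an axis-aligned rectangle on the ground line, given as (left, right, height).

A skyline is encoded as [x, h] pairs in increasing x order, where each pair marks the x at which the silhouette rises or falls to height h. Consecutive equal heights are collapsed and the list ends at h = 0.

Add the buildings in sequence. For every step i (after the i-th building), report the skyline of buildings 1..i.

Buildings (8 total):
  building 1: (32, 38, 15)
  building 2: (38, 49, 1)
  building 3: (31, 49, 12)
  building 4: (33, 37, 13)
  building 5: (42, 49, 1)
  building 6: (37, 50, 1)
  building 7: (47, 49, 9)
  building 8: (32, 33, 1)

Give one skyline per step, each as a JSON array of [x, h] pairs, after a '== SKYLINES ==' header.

== SKYLINES ==
[[32,15],[38,0]]
[[32,15],[38,1],[49,0]]
[[31,12],[32,15],[38,12],[49,0]]
[[31,12],[32,15],[38,12],[49,0]]
[[31,12],[32,15],[38,12],[49,0]]
[[31,12],[32,15],[38,12],[49,1],[50,0]]
[[31,12],[32,15],[38,12],[49,1],[50,0]]
[[31,12],[32,15],[38,12],[49,1],[50,0]]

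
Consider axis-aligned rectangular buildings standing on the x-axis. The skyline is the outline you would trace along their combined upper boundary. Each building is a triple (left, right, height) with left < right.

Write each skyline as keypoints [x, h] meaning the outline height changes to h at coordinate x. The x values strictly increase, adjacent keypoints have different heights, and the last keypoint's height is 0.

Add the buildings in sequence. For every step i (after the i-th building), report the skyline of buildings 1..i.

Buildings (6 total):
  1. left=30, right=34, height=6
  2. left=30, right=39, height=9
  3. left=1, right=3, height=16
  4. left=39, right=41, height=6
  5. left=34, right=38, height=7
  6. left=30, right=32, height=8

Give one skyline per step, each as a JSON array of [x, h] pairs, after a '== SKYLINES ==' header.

== SKYLINES ==
[[30,6],[34,0]]
[[30,9],[39,0]]
[[1,16],[3,0],[30,9],[39,0]]
[[1,16],[3,0],[30,9],[39,6],[41,0]]
[[1,16],[3,0],[30,9],[39,6],[41,0]]
[[1,16],[3,0],[30,9],[39,6],[41,0]]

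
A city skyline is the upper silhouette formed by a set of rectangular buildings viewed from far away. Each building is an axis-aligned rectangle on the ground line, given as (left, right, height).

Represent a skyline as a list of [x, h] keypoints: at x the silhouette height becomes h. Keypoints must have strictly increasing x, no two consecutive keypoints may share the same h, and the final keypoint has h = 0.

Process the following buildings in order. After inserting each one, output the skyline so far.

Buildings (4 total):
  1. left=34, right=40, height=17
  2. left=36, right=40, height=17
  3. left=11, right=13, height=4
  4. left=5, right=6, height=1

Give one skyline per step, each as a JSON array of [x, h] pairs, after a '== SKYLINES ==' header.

== SKYLINES ==
[[34,17],[40,0]]
[[34,17],[40,0]]
[[11,4],[13,0],[34,17],[40,0]]
[[5,1],[6,0],[11,4],[13,0],[34,17],[40,0]]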